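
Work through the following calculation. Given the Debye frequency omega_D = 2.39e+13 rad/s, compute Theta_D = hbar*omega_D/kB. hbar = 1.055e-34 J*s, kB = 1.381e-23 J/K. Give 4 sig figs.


Step 1: hbar*omega_D = 1.055e-34 * 2.39e+13 = 2.521e-21 J
Step 2: Theta_D = 2.521e-21 / 1.381e-23
Step 3: Theta_D = 182.6 K

182.6


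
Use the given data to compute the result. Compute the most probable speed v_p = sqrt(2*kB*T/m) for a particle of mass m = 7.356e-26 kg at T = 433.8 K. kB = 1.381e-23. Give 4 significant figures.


Step 1: Numerator = 2*kB*T = 2*1.381e-23*433.8 = 1.198e-20
Step 2: Ratio = 1.198e-20 / 7.356e-26 = 1.629e+05
Step 3: v_p = sqrt(1.629e+05) = 403.6 m/s

403.6


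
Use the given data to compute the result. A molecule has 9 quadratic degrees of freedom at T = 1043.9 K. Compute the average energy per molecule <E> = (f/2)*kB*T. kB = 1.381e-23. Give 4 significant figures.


Step 1: f/2 = 9/2 = 4.5
Step 2: kB*T = 1.381e-23 * 1043.9 = 1.442e-20
Step 3: <E> = 4.5 * 1.442e-20 = 6.487e-20 J

6.487e-20


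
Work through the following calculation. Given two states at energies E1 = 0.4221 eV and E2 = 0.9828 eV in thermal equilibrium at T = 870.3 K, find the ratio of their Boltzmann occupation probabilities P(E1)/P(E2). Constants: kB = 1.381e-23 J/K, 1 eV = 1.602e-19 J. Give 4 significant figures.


Step 1: Compute energy difference dE = E1 - E2 = 0.4221 - 0.9828 = -0.5607 eV
Step 2: Convert to Joules: dE_J = -0.5607 * 1.602e-19 = -8.982e-20 J
Step 3: Compute exponent = -dE_J / (kB * T) = -(-8.982e-20) / (1.381e-23 * 870.3) = 7.474
Step 4: P(E1)/P(E2) = exp(7.474) = 1761

1761


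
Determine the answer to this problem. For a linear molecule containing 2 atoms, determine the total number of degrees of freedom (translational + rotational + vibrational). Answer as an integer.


Step 1: Translational DOF = 3
Step 2: Rotational DOF (linear) = 2
Step 3: Vibrational DOF = 3*2 - 5 = 1
Step 4: Total = 3 + 2 + 1 = 6

6


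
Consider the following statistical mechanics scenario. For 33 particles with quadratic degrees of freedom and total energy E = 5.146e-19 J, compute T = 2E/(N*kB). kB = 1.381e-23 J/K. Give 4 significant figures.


Step 1: Numerator = 2*E = 2*5.146e-19 = 1.029e-18 J
Step 2: Denominator = N*kB = 33*1.381e-23 = 4.557e-22
Step 3: T = 1.029e-18 / 4.557e-22 = 2258 K

2258


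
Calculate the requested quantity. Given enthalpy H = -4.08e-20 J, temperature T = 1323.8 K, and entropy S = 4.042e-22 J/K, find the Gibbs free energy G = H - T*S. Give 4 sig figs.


Step 1: T*S = 1323.8 * 4.042e-22 = 5.351e-19 J
Step 2: G = H - T*S = -4.08e-20 - 5.351e-19
Step 3: G = -5.759e-19 J

-5.759e-19


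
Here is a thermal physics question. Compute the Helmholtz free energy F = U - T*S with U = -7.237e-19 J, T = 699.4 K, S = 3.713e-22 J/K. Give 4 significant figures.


Step 1: T*S = 699.4 * 3.713e-22 = 2.597e-19 J
Step 2: F = U - T*S = -7.237e-19 - 2.597e-19
Step 3: F = -9.834e-19 J

-9.834e-19


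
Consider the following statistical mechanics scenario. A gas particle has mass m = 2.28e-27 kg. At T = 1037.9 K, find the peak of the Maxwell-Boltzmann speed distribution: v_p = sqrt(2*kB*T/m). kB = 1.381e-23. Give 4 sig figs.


Step 1: Numerator = 2*kB*T = 2*1.381e-23*1037.9 = 2.867e-20
Step 2: Ratio = 2.867e-20 / 2.28e-27 = 1.257e+07
Step 3: v_p = sqrt(1.257e+07) = 3546 m/s

3546


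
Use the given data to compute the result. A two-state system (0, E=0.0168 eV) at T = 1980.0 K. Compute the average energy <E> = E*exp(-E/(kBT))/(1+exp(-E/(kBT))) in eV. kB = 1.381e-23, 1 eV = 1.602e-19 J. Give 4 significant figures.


Step 1: beta*E = 0.0168*1.602e-19/(1.381e-23*1980.0) = 0.09843
Step 2: exp(-beta*E) = 0.9063
Step 3: <E> = 0.0168*0.9063/(1+0.9063) = 0.007987 eV

0.007987


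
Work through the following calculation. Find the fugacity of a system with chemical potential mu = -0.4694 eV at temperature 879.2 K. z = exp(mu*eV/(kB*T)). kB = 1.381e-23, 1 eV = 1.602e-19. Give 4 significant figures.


Step 1: Convert mu to Joules: -0.4694*1.602e-19 = -7.52e-20 J
Step 2: kB*T = 1.381e-23*879.2 = 1.214e-20 J
Step 3: mu/(kB*T) = -6.193
Step 4: z = exp(-6.193) = 0.002043

0.002043


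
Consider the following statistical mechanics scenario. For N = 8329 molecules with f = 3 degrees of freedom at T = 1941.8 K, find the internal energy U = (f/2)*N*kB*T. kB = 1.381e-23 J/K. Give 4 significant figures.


Step 1: f/2 = 3/2 = 1.5
Step 2: N*kB*T = 8329*1.381e-23*1941.8 = 2.234e-16
Step 3: U = 1.5 * 2.234e-16 = 3.35e-16 J

3.35e-16


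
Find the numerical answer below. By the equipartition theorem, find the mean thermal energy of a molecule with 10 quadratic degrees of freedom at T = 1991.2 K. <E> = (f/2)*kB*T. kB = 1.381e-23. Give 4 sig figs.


Step 1: f/2 = 10/2 = 5
Step 2: kB*T = 1.381e-23 * 1991.2 = 2.75e-20
Step 3: <E> = 5 * 2.75e-20 = 1.375e-19 J

1.375e-19


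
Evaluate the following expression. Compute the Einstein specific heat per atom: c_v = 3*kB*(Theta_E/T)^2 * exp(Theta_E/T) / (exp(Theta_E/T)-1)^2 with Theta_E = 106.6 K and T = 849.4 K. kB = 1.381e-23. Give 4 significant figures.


Step 1: x = Theta_E/T = 106.6/849.4 = 0.1255
Step 2: x^2 = 0.01575
Step 3: exp(x) = 1.134
Step 4: c_v = 3*1.381e-23*0.01575*1.134/(1.134-1)^2 = 4.138e-23

4.138e-23


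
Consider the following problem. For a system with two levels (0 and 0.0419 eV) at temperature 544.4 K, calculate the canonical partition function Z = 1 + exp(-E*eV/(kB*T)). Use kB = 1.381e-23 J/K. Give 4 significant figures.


Step 1: Compute beta*E = E*eV/(kB*T) = 0.0419*1.602e-19/(1.381e-23*544.4) = 0.8928
Step 2: exp(-beta*E) = exp(-0.8928) = 0.4095
Step 3: Z = 1 + 0.4095 = 1.409

1.409


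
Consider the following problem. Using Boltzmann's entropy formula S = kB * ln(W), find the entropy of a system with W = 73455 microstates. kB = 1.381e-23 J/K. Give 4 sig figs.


Step 1: ln(W) = ln(73455) = 11.2
Step 2: S = kB * ln(W) = 1.381e-23 * 11.2
Step 3: S = 1.547e-22 J/K

1.547e-22


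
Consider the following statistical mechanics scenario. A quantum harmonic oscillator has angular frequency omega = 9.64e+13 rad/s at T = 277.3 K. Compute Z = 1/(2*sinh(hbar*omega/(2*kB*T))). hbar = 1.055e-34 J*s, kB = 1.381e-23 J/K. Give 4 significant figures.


Step 1: Compute x = hbar*omega/(kB*T) = 1.055e-34*9.64e+13/(1.381e-23*277.3) = 2.656
Step 2: x/2 = 1.328
Step 3: sinh(x/2) = 1.754
Step 4: Z = 1/(2*1.754) = 0.2851

0.2851


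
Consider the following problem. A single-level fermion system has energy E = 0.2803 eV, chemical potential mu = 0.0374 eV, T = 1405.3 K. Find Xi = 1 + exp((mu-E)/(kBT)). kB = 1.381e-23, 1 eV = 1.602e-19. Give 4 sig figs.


Step 1: (mu - E) = 0.0374 - 0.2803 = -0.2429 eV
Step 2: x = (mu-E)*eV/(kB*T) = -0.2429*1.602e-19/(1.381e-23*1405.3) = -2.005
Step 3: exp(x) = 0.1347
Step 4: Xi = 1 + 0.1347 = 1.135

1.135


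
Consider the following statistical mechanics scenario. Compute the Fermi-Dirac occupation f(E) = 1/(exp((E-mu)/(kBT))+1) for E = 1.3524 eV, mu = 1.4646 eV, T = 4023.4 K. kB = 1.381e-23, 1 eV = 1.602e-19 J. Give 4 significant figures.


Step 1: (E - mu) = 1.3524 - 1.4646 = -0.1122 eV
Step 2: Convert: (E-mu)*eV = -1.797e-20 J
Step 3: x = (E-mu)*eV/(kB*T) = -0.3235
Step 4: f = 1/(exp(-0.3235)+1) = 0.5802

0.5802


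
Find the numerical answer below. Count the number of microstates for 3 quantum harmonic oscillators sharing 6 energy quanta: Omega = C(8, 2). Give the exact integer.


Step 1: Use binomial coefficient C(8, 2)
Step 2: Numerator = 8! / 6!
Step 3: Denominator = 2!
Step 4: Omega = 28

28


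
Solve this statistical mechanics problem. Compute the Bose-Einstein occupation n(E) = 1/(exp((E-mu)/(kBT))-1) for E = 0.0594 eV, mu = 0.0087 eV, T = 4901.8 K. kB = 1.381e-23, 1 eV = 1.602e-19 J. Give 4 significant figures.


Step 1: (E - mu) = 0.0507 eV
Step 2: x = (E-mu)*eV/(kB*T) = 0.0507*1.602e-19/(1.381e-23*4901.8) = 0.12
Step 3: exp(x) = 1.127
Step 4: n = 1/(exp(x)-1) = 7.844

7.844


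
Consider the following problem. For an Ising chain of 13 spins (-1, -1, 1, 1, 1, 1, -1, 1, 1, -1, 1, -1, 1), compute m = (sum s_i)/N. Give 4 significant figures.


Step 1: Count up spins (+1): 8, down spins (-1): 5
Step 2: Total magnetization M = 8 - 5 = 3
Step 3: m = M/N = 3/13 = 0.2308

0.2308


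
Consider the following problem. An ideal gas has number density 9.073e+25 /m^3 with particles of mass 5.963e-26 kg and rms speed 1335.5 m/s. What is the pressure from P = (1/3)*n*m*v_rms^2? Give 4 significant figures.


Step 1: v_rms^2 = 1335.5^2 = 1.784e+06
Step 2: n*m = 9.073e+25*5.963e-26 = 5.41
Step 3: P = (1/3)*5.41*1.784e+06 = 3.216e+06 Pa

3.216e+06


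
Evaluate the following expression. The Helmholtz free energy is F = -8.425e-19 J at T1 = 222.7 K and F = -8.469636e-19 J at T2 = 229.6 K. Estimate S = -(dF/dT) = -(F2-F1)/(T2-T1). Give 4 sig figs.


Step 1: dF = F2 - F1 = -8.469636e-19 - (-8.425e-19) = -4.4636e-21 J
Step 2: dT = T2 - T1 = 229.6 - 222.7 = 6.9 K
Step 3: S = -dF/dT = -(-4.4636e-21)/6.9 = 6.469e-22 J/K

6.469e-22


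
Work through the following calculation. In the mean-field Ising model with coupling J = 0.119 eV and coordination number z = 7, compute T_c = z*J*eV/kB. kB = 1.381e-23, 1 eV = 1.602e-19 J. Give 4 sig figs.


Step 1: z*J = 7*0.119 = 0.833 eV
Step 2: Convert to Joules: 0.833*1.602e-19 = 1.334e-19 J
Step 3: T_c = 1.334e-19 / 1.381e-23 = 9663 K

9663


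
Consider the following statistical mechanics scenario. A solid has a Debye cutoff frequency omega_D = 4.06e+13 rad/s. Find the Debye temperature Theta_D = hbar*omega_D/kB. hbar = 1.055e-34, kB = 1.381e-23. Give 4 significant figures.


Step 1: hbar*omega_D = 1.055e-34 * 4.06e+13 = 4.283e-21 J
Step 2: Theta_D = 4.283e-21 / 1.381e-23
Step 3: Theta_D = 310.2 K

310.2


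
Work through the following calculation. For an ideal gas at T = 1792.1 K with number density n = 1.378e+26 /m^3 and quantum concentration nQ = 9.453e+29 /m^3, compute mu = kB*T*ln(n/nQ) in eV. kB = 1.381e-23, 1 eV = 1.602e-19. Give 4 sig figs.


Step 1: n/nQ = 1.378e+26/9.453e+29 = 0.0001458
Step 2: ln(n/nQ) = -8.833
Step 3: mu = kB*T*ln(n/nQ) = 2.475e-20*-8.833 = -2.186e-19 J
Step 4: Convert to eV: -2.186e-19/1.602e-19 = -1.365 eV

-1.365


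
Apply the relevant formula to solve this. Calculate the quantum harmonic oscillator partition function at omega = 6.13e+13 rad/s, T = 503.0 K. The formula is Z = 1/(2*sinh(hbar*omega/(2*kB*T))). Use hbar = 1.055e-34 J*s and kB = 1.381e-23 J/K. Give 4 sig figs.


Step 1: Compute x = hbar*omega/(kB*T) = 1.055e-34*6.13e+13/(1.381e-23*503.0) = 0.931
Step 2: x/2 = 0.4655
Step 3: sinh(x/2) = 0.4825
Step 4: Z = 1/(2*0.4825) = 1.036

1.036


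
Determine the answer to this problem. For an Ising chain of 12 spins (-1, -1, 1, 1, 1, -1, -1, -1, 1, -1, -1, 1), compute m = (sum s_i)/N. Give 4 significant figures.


Step 1: Count up spins (+1): 5, down spins (-1): 7
Step 2: Total magnetization M = 5 - 7 = -2
Step 3: m = M/N = -2/12 = -0.1667

-0.1667


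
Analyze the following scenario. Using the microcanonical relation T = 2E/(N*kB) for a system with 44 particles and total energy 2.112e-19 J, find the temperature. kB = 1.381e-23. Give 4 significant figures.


Step 1: Numerator = 2*E = 2*2.112e-19 = 4.224e-19 J
Step 2: Denominator = N*kB = 44*1.381e-23 = 6.076e-22
Step 3: T = 4.224e-19 / 6.076e-22 = 695.1 K

695.1


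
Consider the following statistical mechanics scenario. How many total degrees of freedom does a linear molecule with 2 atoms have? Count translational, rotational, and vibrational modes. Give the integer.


Step 1: Translational DOF = 3
Step 2: Rotational DOF (linear) = 2
Step 3: Vibrational DOF = 3*2 - 5 = 1
Step 4: Total = 3 + 2 + 1 = 6

6


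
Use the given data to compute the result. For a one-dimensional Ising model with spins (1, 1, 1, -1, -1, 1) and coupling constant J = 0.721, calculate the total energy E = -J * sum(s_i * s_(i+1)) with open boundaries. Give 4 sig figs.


Step 1: Nearest-neighbor products: 1, 1, -1, 1, -1
Step 2: Sum of products = 1
Step 3: E = -0.721 * 1 = -0.721

-0.721


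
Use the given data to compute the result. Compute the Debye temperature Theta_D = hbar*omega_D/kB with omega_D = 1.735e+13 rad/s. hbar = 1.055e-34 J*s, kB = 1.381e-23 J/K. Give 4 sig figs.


Step 1: hbar*omega_D = 1.055e-34 * 1.735e+13 = 1.83e-21 J
Step 2: Theta_D = 1.83e-21 / 1.381e-23
Step 3: Theta_D = 132.5 K

132.5


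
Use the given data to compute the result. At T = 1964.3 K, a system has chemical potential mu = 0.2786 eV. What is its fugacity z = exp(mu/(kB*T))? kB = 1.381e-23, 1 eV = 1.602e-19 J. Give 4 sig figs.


Step 1: Convert mu to Joules: 0.2786*1.602e-19 = 4.463e-20 J
Step 2: kB*T = 1.381e-23*1964.3 = 2.713e-20 J
Step 3: mu/(kB*T) = 1.645
Step 4: z = exp(1.645) = 5.183

5.183


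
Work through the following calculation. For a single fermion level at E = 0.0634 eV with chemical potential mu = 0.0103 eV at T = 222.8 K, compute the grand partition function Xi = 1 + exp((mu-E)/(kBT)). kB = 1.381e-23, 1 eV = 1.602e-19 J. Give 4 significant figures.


Step 1: (mu - E) = 0.0103 - 0.0634 = -0.0531 eV
Step 2: x = (mu-E)*eV/(kB*T) = -0.0531*1.602e-19/(1.381e-23*222.8) = -2.765
Step 3: exp(x) = 0.06299
Step 4: Xi = 1 + 0.06299 = 1.063

1.063


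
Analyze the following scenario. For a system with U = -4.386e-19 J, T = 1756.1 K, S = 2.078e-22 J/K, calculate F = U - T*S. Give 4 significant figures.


Step 1: T*S = 1756.1 * 2.078e-22 = 3.649e-19 J
Step 2: F = U - T*S = -4.386e-19 - 3.649e-19
Step 3: F = -8.035e-19 J

-8.035e-19


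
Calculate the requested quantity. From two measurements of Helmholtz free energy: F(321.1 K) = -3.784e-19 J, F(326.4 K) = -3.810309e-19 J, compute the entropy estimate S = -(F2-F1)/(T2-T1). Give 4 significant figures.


Step 1: dF = F2 - F1 = -3.810309e-19 - (-3.784e-19) = -2.6309e-21 J
Step 2: dT = T2 - T1 = 326.4 - 321.1 = 5.3 K
Step 3: S = -dF/dT = -(-2.6309e-21)/5.3 = 4.964e-22 J/K

4.964e-22


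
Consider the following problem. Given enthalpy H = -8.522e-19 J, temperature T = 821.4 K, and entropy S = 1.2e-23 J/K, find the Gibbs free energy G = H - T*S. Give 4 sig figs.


Step 1: T*S = 821.4 * 1.2e-23 = 9.857e-21 J
Step 2: G = H - T*S = -8.522e-19 - 9.857e-21
Step 3: G = -8.621e-19 J

-8.621e-19


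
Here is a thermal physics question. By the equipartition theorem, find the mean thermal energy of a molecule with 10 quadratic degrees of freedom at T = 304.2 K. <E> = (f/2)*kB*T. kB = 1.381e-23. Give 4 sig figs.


Step 1: f/2 = 10/2 = 5
Step 2: kB*T = 1.381e-23 * 304.2 = 4.201e-21
Step 3: <E> = 5 * 4.201e-21 = 2.101e-20 J

2.101e-20


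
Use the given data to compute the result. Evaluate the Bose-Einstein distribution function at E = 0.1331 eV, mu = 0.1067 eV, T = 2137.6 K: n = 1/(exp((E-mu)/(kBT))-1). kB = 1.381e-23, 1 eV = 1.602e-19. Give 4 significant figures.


Step 1: (E - mu) = 0.0264 eV
Step 2: x = (E-mu)*eV/(kB*T) = 0.0264*1.602e-19/(1.381e-23*2137.6) = 0.1433
Step 3: exp(x) = 1.154
Step 4: n = 1/(exp(x)-1) = 6.492

6.492


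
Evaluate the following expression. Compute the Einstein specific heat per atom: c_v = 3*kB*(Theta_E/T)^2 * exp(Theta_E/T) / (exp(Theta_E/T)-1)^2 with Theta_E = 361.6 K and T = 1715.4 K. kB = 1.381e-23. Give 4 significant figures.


Step 1: x = Theta_E/T = 361.6/1715.4 = 0.2108
Step 2: x^2 = 0.04444
Step 3: exp(x) = 1.235
Step 4: c_v = 3*1.381e-23*0.04444*1.235/(1.235-1)^2 = 4.128e-23

4.128e-23


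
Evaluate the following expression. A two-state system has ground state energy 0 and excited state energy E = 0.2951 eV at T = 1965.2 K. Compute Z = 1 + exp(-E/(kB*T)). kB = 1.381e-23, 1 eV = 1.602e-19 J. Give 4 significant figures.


Step 1: Compute beta*E = E*eV/(kB*T) = 0.2951*1.602e-19/(1.381e-23*1965.2) = 1.742
Step 2: exp(-beta*E) = exp(-1.742) = 0.1752
Step 3: Z = 1 + 0.1752 = 1.175

1.175


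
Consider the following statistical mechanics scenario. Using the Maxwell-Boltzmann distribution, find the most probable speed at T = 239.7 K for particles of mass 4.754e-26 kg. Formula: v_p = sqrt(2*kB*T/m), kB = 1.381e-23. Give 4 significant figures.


Step 1: Numerator = 2*kB*T = 2*1.381e-23*239.7 = 6.621e-21
Step 2: Ratio = 6.621e-21 / 4.754e-26 = 1.393e+05
Step 3: v_p = sqrt(1.393e+05) = 373.2 m/s

373.2


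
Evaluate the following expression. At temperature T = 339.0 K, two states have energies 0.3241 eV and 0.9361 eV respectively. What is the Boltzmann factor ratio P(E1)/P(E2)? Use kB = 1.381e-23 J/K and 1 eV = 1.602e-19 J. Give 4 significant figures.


Step 1: Compute energy difference dE = E1 - E2 = 0.3241 - 0.9361 = -0.612 eV
Step 2: Convert to Joules: dE_J = -0.612 * 1.602e-19 = -9.804e-20 J
Step 3: Compute exponent = -dE_J / (kB * T) = -(-9.804e-20) / (1.381e-23 * 339.0) = 20.94
Step 4: P(E1)/P(E2) = exp(20.94) = 1.245e+09

1.245e+09


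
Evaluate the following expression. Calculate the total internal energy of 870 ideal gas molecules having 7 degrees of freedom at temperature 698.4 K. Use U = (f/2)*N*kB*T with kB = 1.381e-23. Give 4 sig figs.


Step 1: f/2 = 7/2 = 3.5
Step 2: N*kB*T = 870*1.381e-23*698.4 = 8.391e-18
Step 3: U = 3.5 * 8.391e-18 = 2.937e-17 J

2.937e-17


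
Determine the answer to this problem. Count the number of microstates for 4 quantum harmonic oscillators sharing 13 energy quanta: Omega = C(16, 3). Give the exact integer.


Step 1: Use binomial coefficient C(16, 3)
Step 2: Numerator = 16! / 13!
Step 3: Denominator = 3!
Step 4: Omega = 560

560


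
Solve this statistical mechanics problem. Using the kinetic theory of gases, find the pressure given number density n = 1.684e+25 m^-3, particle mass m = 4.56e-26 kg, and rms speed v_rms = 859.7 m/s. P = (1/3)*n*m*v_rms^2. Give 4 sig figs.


Step 1: v_rms^2 = 859.7^2 = 7.391e+05
Step 2: n*m = 1.684e+25*4.56e-26 = 0.7679
Step 3: P = (1/3)*0.7679*7.391e+05 = 1.892e+05 Pa

1.892e+05


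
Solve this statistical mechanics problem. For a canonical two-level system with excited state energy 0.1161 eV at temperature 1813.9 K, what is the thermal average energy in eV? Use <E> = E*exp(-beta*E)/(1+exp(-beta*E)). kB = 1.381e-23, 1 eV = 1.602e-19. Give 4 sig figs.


Step 1: beta*E = 0.1161*1.602e-19/(1.381e-23*1813.9) = 0.7425
Step 2: exp(-beta*E) = 0.4759
Step 3: <E> = 0.1161*0.4759/(1+0.4759) = 0.03744 eV

0.03744


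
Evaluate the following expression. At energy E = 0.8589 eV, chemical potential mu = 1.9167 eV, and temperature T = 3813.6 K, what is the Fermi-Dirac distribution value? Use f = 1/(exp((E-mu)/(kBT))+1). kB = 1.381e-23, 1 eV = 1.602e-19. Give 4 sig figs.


Step 1: (E - mu) = 0.8589 - 1.9167 = -1.058 eV
Step 2: Convert: (E-mu)*eV = -1.695e-19 J
Step 3: x = (E-mu)*eV/(kB*T) = -3.218
Step 4: f = 1/(exp(-3.218)+1) = 0.9615

0.9615


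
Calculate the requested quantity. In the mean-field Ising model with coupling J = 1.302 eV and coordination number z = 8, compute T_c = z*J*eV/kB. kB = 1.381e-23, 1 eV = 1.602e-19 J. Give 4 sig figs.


Step 1: z*J = 8*1.302 = 10.42 eV
Step 2: Convert to Joules: 10.42*1.602e-19 = 1.669e-18 J
Step 3: T_c = 1.669e-18 / 1.381e-23 = 1.208e+05 K

1.208e+05


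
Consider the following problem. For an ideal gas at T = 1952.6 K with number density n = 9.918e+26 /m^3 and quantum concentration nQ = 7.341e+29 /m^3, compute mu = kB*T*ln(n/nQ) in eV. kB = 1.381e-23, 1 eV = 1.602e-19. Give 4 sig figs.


Step 1: n/nQ = 9.918e+26/7.341e+29 = 0.001351
Step 2: ln(n/nQ) = -6.607
Step 3: mu = kB*T*ln(n/nQ) = 2.697e-20*-6.607 = -1.782e-19 J
Step 4: Convert to eV: -1.782e-19/1.602e-19 = -1.112 eV

-1.112


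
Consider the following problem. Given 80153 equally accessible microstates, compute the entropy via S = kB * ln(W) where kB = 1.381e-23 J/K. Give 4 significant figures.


Step 1: ln(W) = ln(80153) = 11.29
Step 2: S = kB * ln(W) = 1.381e-23 * 11.29
Step 3: S = 1.559e-22 J/K

1.559e-22


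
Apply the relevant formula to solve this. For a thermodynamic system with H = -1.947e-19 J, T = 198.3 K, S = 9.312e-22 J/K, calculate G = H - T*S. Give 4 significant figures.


Step 1: T*S = 198.3 * 9.312e-22 = 1.847e-19 J
Step 2: G = H - T*S = -1.947e-19 - 1.847e-19
Step 3: G = -3.794e-19 J

-3.794e-19


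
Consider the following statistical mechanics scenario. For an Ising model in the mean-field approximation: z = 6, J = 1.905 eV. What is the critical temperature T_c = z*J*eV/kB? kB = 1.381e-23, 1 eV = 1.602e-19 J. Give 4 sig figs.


Step 1: z*J = 6*1.905 = 11.43 eV
Step 2: Convert to Joules: 11.43*1.602e-19 = 1.831e-18 J
Step 3: T_c = 1.831e-18 / 1.381e-23 = 1.326e+05 K

1.326e+05


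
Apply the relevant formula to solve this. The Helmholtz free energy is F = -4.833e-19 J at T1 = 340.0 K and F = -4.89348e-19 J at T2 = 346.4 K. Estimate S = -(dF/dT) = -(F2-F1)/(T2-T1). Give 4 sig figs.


Step 1: dF = F2 - F1 = -4.89348e-19 - (-4.833e-19) = -6.048e-21 J
Step 2: dT = T2 - T1 = 346.4 - 340.0 = 6.4 K
Step 3: S = -dF/dT = -(-6.048e-21)/6.4 = 9.45e-22 J/K

9.45e-22


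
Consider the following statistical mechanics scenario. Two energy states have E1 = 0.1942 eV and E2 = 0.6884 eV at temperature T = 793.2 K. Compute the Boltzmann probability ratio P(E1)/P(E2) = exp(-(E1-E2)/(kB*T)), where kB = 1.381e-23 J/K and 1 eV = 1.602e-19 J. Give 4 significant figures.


Step 1: Compute energy difference dE = E1 - E2 = 0.1942 - 0.6884 = -0.4942 eV
Step 2: Convert to Joules: dE_J = -0.4942 * 1.602e-19 = -7.917e-20 J
Step 3: Compute exponent = -dE_J / (kB * T) = -(-7.917e-20) / (1.381e-23 * 793.2) = 7.228
Step 4: P(E1)/P(E2) = exp(7.228) = 1377

1377


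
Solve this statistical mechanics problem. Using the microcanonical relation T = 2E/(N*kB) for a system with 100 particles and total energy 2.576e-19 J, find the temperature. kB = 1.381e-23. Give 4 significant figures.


Step 1: Numerator = 2*E = 2*2.576e-19 = 5.152e-19 J
Step 2: Denominator = N*kB = 100*1.381e-23 = 1.381e-21
Step 3: T = 5.152e-19 / 1.381e-21 = 373.1 K

373.1


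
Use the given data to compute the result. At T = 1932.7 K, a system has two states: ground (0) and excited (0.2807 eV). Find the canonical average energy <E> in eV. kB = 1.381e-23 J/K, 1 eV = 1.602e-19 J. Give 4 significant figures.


Step 1: beta*E = 0.2807*1.602e-19/(1.381e-23*1932.7) = 1.685
Step 2: exp(-beta*E) = 0.1855
Step 3: <E> = 0.2807*0.1855/(1+0.1855) = 0.04392 eV

0.04392


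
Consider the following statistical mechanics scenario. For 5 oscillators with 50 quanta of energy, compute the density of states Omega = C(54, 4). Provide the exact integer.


Step 1: Use binomial coefficient C(54, 4)
Step 2: Numerator = 54! / 50!
Step 3: Denominator = 4!
Step 4: Omega = 316251

316251


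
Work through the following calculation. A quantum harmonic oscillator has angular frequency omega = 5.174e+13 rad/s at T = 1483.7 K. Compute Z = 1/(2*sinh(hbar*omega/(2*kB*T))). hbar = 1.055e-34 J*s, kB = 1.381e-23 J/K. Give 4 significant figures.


Step 1: Compute x = hbar*omega/(kB*T) = 1.055e-34*5.174e+13/(1.381e-23*1483.7) = 0.2664
Step 2: x/2 = 0.1332
Step 3: sinh(x/2) = 0.1336
Step 4: Z = 1/(2*0.1336) = 3.743

3.743


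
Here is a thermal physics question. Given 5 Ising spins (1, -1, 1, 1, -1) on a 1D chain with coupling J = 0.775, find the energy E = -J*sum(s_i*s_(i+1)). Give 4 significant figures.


Step 1: Nearest-neighbor products: -1, -1, 1, -1
Step 2: Sum of products = -2
Step 3: E = -0.775 * -2 = 1.55

1.55


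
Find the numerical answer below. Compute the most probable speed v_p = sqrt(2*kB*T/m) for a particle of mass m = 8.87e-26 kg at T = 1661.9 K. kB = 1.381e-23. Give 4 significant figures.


Step 1: Numerator = 2*kB*T = 2*1.381e-23*1661.9 = 4.59e-20
Step 2: Ratio = 4.59e-20 / 8.87e-26 = 5.175e+05
Step 3: v_p = sqrt(5.175e+05) = 719.4 m/s

719.4


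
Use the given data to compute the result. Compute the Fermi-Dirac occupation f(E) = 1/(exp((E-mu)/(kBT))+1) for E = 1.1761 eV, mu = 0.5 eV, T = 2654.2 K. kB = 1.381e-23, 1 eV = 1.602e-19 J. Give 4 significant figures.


Step 1: (E - mu) = 1.1761 - 0.5 = 0.6761 eV
Step 2: Convert: (E-mu)*eV = 1.083e-19 J
Step 3: x = (E-mu)*eV/(kB*T) = 2.955
Step 4: f = 1/(exp(2.955)+1) = 0.0495

0.0495


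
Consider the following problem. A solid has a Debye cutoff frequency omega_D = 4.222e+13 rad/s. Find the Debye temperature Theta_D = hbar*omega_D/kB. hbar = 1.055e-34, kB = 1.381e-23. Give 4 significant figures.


Step 1: hbar*omega_D = 1.055e-34 * 4.222e+13 = 4.454e-21 J
Step 2: Theta_D = 4.454e-21 / 1.381e-23
Step 3: Theta_D = 322.5 K

322.5


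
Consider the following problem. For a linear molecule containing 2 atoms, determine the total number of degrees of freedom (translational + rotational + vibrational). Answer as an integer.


Step 1: Translational DOF = 3
Step 2: Rotational DOF (linear) = 2
Step 3: Vibrational DOF = 3*2 - 5 = 1
Step 4: Total = 3 + 2 + 1 = 6

6


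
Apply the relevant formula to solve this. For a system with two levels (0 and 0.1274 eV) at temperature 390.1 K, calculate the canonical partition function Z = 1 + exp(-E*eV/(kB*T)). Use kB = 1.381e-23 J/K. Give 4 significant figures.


Step 1: Compute beta*E = E*eV/(kB*T) = 0.1274*1.602e-19/(1.381e-23*390.1) = 3.788
Step 2: exp(-beta*E) = exp(-3.788) = 0.02263
Step 3: Z = 1 + 0.02263 = 1.023

1.023


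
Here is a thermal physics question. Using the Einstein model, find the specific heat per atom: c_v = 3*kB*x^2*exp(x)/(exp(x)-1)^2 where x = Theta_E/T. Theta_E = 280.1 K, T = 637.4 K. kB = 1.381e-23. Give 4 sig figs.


Step 1: x = Theta_E/T = 280.1/637.4 = 0.4394
Step 2: x^2 = 0.1931
Step 3: exp(x) = 1.552
Step 4: c_v = 3*1.381e-23*0.1931*1.552/(1.552-1)^2 = 4.077e-23

4.077e-23


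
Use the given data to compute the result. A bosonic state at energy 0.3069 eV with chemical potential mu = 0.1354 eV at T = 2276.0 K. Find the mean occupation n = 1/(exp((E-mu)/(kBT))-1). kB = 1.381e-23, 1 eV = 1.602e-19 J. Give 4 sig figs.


Step 1: (E - mu) = 0.1715 eV
Step 2: x = (E-mu)*eV/(kB*T) = 0.1715*1.602e-19/(1.381e-23*2276.0) = 0.8741
Step 3: exp(x) = 2.397
Step 4: n = 1/(exp(x)-1) = 0.716

0.716


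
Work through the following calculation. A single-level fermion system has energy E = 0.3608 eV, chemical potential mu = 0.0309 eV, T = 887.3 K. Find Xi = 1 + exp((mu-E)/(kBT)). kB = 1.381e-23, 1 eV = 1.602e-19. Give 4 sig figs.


Step 1: (mu - E) = 0.0309 - 0.3608 = -0.3299 eV
Step 2: x = (mu-E)*eV/(kB*T) = -0.3299*1.602e-19/(1.381e-23*887.3) = -4.313
Step 3: exp(x) = 0.01339
Step 4: Xi = 1 + 0.01339 = 1.013

1.013


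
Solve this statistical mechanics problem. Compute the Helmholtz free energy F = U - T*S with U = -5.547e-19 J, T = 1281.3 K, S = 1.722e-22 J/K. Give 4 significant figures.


Step 1: T*S = 1281.3 * 1.722e-22 = 2.206e-19 J
Step 2: F = U - T*S = -5.547e-19 - 2.206e-19
Step 3: F = -7.753e-19 J

-7.753e-19


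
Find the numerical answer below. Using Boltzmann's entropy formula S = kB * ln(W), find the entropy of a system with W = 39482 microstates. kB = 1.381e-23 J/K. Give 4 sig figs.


Step 1: ln(W) = ln(39482) = 10.58
Step 2: S = kB * ln(W) = 1.381e-23 * 10.58
Step 3: S = 1.462e-22 J/K

1.462e-22


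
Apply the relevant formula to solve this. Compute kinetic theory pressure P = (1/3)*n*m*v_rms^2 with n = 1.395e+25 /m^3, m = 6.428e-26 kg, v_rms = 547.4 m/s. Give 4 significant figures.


Step 1: v_rms^2 = 547.4^2 = 2.996e+05
Step 2: n*m = 1.395e+25*6.428e-26 = 0.8967
Step 3: P = (1/3)*0.8967*2.996e+05 = 8.957e+04 Pa

8.957e+04


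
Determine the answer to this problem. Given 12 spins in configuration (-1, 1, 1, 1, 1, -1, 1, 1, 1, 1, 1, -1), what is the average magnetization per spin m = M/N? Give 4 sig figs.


Step 1: Count up spins (+1): 9, down spins (-1): 3
Step 2: Total magnetization M = 9 - 3 = 6
Step 3: m = M/N = 6/12 = 0.5

0.5


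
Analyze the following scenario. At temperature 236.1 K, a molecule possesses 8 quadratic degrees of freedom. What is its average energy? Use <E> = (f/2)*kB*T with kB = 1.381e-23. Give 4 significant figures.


Step 1: f/2 = 8/2 = 4
Step 2: kB*T = 1.381e-23 * 236.1 = 3.261e-21
Step 3: <E> = 4 * 3.261e-21 = 1.304e-20 J

1.304e-20


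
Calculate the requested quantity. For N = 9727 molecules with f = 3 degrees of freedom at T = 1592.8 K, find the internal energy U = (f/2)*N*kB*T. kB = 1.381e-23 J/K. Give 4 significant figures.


Step 1: f/2 = 3/2 = 1.5
Step 2: N*kB*T = 9727*1.381e-23*1592.8 = 2.14e-16
Step 3: U = 1.5 * 2.14e-16 = 3.209e-16 J

3.209e-16


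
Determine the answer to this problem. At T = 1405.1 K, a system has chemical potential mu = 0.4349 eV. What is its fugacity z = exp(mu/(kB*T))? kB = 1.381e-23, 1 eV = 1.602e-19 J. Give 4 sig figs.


Step 1: Convert mu to Joules: 0.4349*1.602e-19 = 6.967e-20 J
Step 2: kB*T = 1.381e-23*1405.1 = 1.94e-20 J
Step 3: mu/(kB*T) = 3.59
Step 4: z = exp(3.59) = 36.25

36.25


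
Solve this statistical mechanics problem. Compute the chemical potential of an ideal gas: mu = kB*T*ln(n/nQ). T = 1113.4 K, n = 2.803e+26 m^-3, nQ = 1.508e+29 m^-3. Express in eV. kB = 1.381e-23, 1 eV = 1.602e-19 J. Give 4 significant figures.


Step 1: n/nQ = 2.803e+26/1.508e+29 = 0.001859
Step 2: ln(n/nQ) = -6.288
Step 3: mu = kB*T*ln(n/nQ) = 1.538e-20*-6.288 = -9.668e-20 J
Step 4: Convert to eV: -9.668e-20/1.602e-19 = -0.6035 eV

-0.6035


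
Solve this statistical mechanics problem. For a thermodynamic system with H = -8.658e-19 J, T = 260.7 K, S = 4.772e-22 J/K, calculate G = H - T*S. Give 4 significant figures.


Step 1: T*S = 260.7 * 4.772e-22 = 1.244e-19 J
Step 2: G = H - T*S = -8.658e-19 - 1.244e-19
Step 3: G = -9.902e-19 J

-9.902e-19


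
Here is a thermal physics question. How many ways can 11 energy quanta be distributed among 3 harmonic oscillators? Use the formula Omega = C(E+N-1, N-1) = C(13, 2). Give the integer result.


Step 1: Use binomial coefficient C(13, 2)
Step 2: Numerator = 13! / 11!
Step 3: Denominator = 2!
Step 4: Omega = 78

78


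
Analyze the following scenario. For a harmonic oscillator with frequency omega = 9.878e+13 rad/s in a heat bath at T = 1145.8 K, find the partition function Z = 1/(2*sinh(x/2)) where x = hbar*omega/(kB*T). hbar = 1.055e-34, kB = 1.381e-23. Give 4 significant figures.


Step 1: Compute x = hbar*omega/(kB*T) = 1.055e-34*9.878e+13/(1.381e-23*1145.8) = 0.6586
Step 2: x/2 = 0.3293
Step 3: sinh(x/2) = 0.3353
Step 4: Z = 1/(2*0.3353) = 1.491

1.491


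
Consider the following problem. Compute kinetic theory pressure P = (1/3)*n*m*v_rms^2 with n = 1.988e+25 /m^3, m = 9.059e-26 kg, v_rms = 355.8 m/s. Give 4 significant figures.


Step 1: v_rms^2 = 355.8^2 = 1.266e+05
Step 2: n*m = 1.988e+25*9.059e-26 = 1.801
Step 3: P = (1/3)*1.801*1.266e+05 = 7.6e+04 Pa

7.6e+04


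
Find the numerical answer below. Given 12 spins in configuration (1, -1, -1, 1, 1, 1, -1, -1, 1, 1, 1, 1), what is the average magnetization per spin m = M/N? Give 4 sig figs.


Step 1: Count up spins (+1): 8, down spins (-1): 4
Step 2: Total magnetization M = 8 - 4 = 4
Step 3: m = M/N = 4/12 = 0.3333

0.3333


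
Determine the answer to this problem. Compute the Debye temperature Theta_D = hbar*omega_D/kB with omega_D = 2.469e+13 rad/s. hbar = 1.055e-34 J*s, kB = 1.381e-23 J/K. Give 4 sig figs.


Step 1: hbar*omega_D = 1.055e-34 * 2.469e+13 = 2.605e-21 J
Step 2: Theta_D = 2.605e-21 / 1.381e-23
Step 3: Theta_D = 188.6 K

188.6


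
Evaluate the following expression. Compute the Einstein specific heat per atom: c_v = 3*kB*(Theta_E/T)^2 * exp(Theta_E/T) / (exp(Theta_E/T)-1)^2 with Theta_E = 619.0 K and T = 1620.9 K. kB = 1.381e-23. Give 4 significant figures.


Step 1: x = Theta_E/T = 619.0/1620.9 = 0.3819
Step 2: x^2 = 0.1458
Step 3: exp(x) = 1.465
Step 4: c_v = 3*1.381e-23*0.1458*1.465/(1.465-1)^2 = 4.093e-23

4.093e-23


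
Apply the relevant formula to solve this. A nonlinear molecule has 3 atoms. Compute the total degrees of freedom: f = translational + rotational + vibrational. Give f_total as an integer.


Step 1: Translational DOF = 3
Step 2: Rotational DOF (nonlinear) = 3
Step 3: Vibrational DOF = 3*3 - 6 = 3
Step 4: Total = 3 + 3 + 3 = 9

9


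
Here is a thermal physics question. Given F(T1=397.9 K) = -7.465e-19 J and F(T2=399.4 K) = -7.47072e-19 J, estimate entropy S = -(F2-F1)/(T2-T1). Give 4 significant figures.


Step 1: dF = F2 - F1 = -7.47072e-19 - (-7.465e-19) = -5.72e-22 J
Step 2: dT = T2 - T1 = 399.4 - 397.9 = 1.5 K
Step 3: S = -dF/dT = -(-5.72e-22)/1.5 = 3.813e-22 J/K

3.813e-22


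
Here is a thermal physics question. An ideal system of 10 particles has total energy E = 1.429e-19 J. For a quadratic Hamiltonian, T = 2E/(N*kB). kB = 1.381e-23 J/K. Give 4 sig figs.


Step 1: Numerator = 2*E = 2*1.429e-19 = 2.858e-19 J
Step 2: Denominator = N*kB = 10*1.381e-23 = 1.381e-22
Step 3: T = 2.858e-19 / 1.381e-22 = 2070 K

2070


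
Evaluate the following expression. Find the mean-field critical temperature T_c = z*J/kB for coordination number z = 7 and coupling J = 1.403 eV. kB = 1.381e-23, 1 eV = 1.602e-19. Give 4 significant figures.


Step 1: z*J = 7*1.403 = 9.821 eV
Step 2: Convert to Joules: 9.821*1.602e-19 = 1.573e-18 J
Step 3: T_c = 1.573e-18 / 1.381e-23 = 1.139e+05 K

1.139e+05


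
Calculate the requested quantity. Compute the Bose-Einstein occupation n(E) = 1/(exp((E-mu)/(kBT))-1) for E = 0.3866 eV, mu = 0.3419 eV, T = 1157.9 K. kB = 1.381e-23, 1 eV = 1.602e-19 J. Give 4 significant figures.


Step 1: (E - mu) = 0.0447 eV
Step 2: x = (E-mu)*eV/(kB*T) = 0.0447*1.602e-19/(1.381e-23*1157.9) = 0.4478
Step 3: exp(x) = 1.565
Step 4: n = 1/(exp(x)-1) = 1.77

1.77


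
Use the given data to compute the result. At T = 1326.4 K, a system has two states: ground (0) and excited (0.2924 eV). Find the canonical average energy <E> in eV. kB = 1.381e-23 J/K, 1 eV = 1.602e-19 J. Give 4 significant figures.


Step 1: beta*E = 0.2924*1.602e-19/(1.381e-23*1326.4) = 2.557
Step 2: exp(-beta*E) = 0.07752
Step 3: <E> = 0.2924*0.07752/(1+0.07752) = 0.02104 eV

0.02104


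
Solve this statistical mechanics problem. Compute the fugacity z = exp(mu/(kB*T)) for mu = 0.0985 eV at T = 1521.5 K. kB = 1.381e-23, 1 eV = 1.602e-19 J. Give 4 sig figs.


Step 1: Convert mu to Joules: 0.0985*1.602e-19 = 1.578e-20 J
Step 2: kB*T = 1.381e-23*1521.5 = 2.101e-20 J
Step 3: mu/(kB*T) = 0.751
Step 4: z = exp(0.751) = 2.119

2.119


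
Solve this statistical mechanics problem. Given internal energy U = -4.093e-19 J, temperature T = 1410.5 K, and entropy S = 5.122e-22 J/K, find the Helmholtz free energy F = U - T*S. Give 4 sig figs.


Step 1: T*S = 1410.5 * 5.122e-22 = 7.225e-19 J
Step 2: F = U - T*S = -4.093e-19 - 7.225e-19
Step 3: F = -1.132e-18 J

-1.132e-18


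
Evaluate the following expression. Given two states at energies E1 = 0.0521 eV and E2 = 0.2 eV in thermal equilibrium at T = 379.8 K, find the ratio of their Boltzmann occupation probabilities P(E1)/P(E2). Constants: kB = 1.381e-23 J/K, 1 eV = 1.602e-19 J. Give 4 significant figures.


Step 1: Compute energy difference dE = E1 - E2 = 0.0521 - 0.2 = -0.1479 eV
Step 2: Convert to Joules: dE_J = -0.1479 * 1.602e-19 = -2.369e-20 J
Step 3: Compute exponent = -dE_J / (kB * T) = -(-2.369e-20) / (1.381e-23 * 379.8) = 4.517
Step 4: P(E1)/P(E2) = exp(4.517) = 91.59

91.59


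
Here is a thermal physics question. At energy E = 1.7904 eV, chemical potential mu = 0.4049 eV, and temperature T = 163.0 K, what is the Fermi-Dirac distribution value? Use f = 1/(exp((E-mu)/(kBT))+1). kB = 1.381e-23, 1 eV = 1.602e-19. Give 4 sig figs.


Step 1: (E - mu) = 1.7904 - 0.4049 = 1.385 eV
Step 2: Convert: (E-mu)*eV = 2.22e-19 J
Step 3: x = (E-mu)*eV/(kB*T) = 98.6
Step 4: f = 1/(exp(98.6)+1) = 1.505e-43

1.505e-43


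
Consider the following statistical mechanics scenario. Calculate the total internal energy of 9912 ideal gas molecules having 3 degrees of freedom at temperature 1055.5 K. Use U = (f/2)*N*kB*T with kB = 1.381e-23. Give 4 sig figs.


Step 1: f/2 = 3/2 = 1.5
Step 2: N*kB*T = 9912*1.381e-23*1055.5 = 1.445e-16
Step 3: U = 1.5 * 1.445e-16 = 2.167e-16 J

2.167e-16


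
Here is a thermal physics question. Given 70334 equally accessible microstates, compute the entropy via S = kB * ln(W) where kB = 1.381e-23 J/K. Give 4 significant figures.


Step 1: ln(W) = ln(70334) = 11.16
Step 2: S = kB * ln(W) = 1.381e-23 * 11.16
Step 3: S = 1.541e-22 J/K

1.541e-22


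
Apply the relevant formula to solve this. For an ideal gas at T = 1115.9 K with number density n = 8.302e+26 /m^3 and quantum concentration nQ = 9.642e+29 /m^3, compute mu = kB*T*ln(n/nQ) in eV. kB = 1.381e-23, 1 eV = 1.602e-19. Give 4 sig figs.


Step 1: n/nQ = 8.302e+26/9.642e+29 = 0.000861
Step 2: ln(n/nQ) = -7.057
Step 3: mu = kB*T*ln(n/nQ) = 1.541e-20*-7.057 = -1.088e-19 J
Step 4: Convert to eV: -1.088e-19/1.602e-19 = -0.6789 eV

-0.6789


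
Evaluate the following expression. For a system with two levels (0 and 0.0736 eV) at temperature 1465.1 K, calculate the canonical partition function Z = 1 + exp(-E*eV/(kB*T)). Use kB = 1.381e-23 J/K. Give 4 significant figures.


Step 1: Compute beta*E = E*eV/(kB*T) = 0.0736*1.602e-19/(1.381e-23*1465.1) = 0.5827
Step 2: exp(-beta*E) = exp(-0.5827) = 0.5584
Step 3: Z = 1 + 0.5584 = 1.558

1.558


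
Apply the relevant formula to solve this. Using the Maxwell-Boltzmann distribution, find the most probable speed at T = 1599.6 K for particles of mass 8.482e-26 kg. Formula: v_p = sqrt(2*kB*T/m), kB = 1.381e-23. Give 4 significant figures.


Step 1: Numerator = 2*kB*T = 2*1.381e-23*1599.6 = 4.418e-20
Step 2: Ratio = 4.418e-20 / 8.482e-26 = 5.209e+05
Step 3: v_p = sqrt(5.209e+05) = 721.7 m/s

721.7


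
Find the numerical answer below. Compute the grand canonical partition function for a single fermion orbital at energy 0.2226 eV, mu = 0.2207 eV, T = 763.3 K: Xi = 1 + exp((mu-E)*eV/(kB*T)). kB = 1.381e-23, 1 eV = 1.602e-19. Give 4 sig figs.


Step 1: (mu - E) = 0.2207 - 0.2226 = -0.0019 eV
Step 2: x = (mu-E)*eV/(kB*T) = -0.0019*1.602e-19/(1.381e-23*763.3) = -0.02888
Step 3: exp(x) = 0.9715
Step 4: Xi = 1 + 0.9715 = 1.972

1.972


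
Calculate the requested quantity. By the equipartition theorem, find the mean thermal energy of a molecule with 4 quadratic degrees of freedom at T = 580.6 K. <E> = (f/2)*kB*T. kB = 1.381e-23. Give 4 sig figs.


Step 1: f/2 = 4/2 = 2
Step 2: kB*T = 1.381e-23 * 580.6 = 8.018e-21
Step 3: <E> = 2 * 8.018e-21 = 1.604e-20 J

1.604e-20


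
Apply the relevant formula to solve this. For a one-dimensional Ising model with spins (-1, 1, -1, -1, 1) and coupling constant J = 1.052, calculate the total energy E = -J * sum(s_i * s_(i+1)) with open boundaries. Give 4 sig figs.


Step 1: Nearest-neighbor products: -1, -1, 1, -1
Step 2: Sum of products = -2
Step 3: E = -1.052 * -2 = 2.104

2.104


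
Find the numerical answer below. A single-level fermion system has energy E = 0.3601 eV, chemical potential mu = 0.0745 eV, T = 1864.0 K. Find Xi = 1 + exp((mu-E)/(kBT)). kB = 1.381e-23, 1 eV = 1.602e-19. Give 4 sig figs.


Step 1: (mu - E) = 0.0745 - 0.3601 = -0.2856 eV
Step 2: x = (mu-E)*eV/(kB*T) = -0.2856*1.602e-19/(1.381e-23*1864.0) = -1.777
Step 3: exp(x) = 0.1691
Step 4: Xi = 1 + 0.1691 = 1.169

1.169


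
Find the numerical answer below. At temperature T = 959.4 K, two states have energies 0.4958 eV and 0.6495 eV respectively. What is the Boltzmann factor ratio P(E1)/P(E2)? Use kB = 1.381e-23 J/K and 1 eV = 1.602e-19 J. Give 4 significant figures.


Step 1: Compute energy difference dE = E1 - E2 = 0.4958 - 0.6495 = -0.1537 eV
Step 2: Convert to Joules: dE_J = -0.1537 * 1.602e-19 = -2.462e-20 J
Step 3: Compute exponent = -dE_J / (kB * T) = -(-2.462e-20) / (1.381e-23 * 959.4) = 1.858
Step 4: P(E1)/P(E2) = exp(1.858) = 6.414

6.414


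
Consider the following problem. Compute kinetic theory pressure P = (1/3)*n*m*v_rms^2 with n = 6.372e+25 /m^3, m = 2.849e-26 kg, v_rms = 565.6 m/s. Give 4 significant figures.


Step 1: v_rms^2 = 565.6^2 = 3.199e+05
Step 2: n*m = 6.372e+25*2.849e-26 = 1.815
Step 3: P = (1/3)*1.815*3.199e+05 = 1.936e+05 Pa

1.936e+05


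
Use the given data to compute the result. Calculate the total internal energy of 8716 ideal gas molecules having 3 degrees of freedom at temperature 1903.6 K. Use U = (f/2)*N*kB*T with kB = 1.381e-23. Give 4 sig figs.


Step 1: f/2 = 3/2 = 1.5
Step 2: N*kB*T = 8716*1.381e-23*1903.6 = 2.291e-16
Step 3: U = 1.5 * 2.291e-16 = 3.437e-16 J

3.437e-16
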